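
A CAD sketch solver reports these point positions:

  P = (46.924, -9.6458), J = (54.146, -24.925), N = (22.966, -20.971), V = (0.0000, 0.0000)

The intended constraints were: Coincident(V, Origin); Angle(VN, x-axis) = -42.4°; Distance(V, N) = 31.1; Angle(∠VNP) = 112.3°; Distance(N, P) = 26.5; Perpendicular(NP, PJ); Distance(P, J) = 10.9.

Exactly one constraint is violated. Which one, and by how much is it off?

Distance(P, J) = 10.9 — off by 6.00.

V = (0.00, 0.00) ✓; VN at -42.40° ✓; |VN| = 31.10 ✓; ∠VNP = 112.3° ✓; |NP| = 26.50 ✓; ∠(NP, PJ) = 90.00° ✓; |PJ| = 16.90 ✗.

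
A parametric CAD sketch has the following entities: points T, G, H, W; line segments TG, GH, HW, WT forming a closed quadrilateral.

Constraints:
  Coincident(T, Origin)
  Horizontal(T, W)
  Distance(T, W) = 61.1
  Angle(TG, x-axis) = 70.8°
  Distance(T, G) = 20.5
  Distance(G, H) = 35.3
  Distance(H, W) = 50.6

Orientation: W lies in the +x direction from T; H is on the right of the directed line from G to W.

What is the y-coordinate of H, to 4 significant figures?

-15.40

Checks: T.y = 0.00, W.y = 0.00 ✓; |GH| = 35.30 ✓; |HW| = 50.60 ✓.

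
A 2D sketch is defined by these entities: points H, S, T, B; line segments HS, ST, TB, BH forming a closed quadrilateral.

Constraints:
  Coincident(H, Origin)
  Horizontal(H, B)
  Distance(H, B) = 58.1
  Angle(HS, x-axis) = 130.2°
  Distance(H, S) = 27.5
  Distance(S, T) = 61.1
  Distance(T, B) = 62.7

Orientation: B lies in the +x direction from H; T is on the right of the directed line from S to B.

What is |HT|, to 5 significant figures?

35.744

H is at the origin; H and B share the same y with |HB| = 58.1 and B in +x, so B = (58.1, 0). HS runs at 130.2° with |HS| = 27.5, so S = (-17.750, 21.004). T is determined by |ST| = 61.1 and |TB| = 62.7 together: it lies at the intersection of circle(S, 61.1) and circle(B, 62.7). With |SB| = 78.705, the foot of the radical line on SB is 38.094 from S and the perpendicular offset is √(61.1² − 38.094²) = 47.771. Taking the right-of-SB solution: T = (6.2133, -35.200).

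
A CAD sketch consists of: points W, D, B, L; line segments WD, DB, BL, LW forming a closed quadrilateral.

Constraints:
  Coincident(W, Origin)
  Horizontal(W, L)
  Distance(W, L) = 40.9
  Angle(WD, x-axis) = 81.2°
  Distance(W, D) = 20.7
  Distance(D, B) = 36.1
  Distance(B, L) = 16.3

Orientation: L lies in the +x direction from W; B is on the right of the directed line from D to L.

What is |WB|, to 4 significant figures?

27.29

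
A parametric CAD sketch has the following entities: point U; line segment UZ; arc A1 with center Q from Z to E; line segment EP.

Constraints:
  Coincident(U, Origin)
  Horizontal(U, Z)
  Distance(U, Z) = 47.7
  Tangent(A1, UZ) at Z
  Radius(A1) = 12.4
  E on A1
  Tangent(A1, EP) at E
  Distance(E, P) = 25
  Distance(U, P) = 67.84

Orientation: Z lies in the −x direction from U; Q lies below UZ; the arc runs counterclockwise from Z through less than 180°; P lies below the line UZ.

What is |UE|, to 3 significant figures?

61.7

Checks: |QE| = 12.40 ✓; ∠(QE, EP) = 90.00° ✓; |EP| = 25.00 ✓; |UP| = 67.84 ✓.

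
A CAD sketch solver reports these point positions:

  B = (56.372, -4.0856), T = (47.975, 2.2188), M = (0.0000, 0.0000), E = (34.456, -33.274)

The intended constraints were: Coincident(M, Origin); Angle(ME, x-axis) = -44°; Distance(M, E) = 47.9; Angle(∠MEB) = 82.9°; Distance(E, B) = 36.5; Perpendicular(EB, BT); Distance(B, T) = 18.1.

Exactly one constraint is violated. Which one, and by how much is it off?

Distance(B, T) = 18.1 — off by 7.60.

M = (0.00, 0.00) ✓; ME at -44.00° ✓; |ME| = 47.90 ✓; ∠MEB = 82.90° ✓; |EB| = 36.50 ✓; ∠(EB, BT) = 90.00° ✓; |BT| = 10.50 ✗.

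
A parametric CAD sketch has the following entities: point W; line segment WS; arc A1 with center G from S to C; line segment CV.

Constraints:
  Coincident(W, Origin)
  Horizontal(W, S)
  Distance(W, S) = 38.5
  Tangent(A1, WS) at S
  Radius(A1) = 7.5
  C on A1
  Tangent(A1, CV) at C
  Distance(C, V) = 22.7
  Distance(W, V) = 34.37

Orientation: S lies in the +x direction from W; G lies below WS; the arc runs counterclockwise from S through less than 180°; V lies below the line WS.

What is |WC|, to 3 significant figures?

31.9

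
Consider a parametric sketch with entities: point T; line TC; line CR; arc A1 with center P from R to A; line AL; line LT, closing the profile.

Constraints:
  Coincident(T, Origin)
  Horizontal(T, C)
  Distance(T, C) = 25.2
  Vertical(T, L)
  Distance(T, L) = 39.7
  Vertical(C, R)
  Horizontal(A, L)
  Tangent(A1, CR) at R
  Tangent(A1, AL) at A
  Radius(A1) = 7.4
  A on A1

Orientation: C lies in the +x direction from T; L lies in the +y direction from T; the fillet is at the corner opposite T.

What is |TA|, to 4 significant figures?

43.51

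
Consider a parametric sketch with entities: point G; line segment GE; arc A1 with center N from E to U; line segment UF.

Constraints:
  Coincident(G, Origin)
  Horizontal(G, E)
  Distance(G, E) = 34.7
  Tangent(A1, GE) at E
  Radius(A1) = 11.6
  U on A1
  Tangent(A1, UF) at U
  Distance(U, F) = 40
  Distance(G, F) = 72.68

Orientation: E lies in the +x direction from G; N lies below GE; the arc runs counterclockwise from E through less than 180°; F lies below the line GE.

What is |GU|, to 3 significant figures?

32.9

Checks: |NU| = 11.60 ✓; ∠(NU, UF) = 90.00° ✓; |UF| = 40.00 ✓; |GF| = 72.68 ✓.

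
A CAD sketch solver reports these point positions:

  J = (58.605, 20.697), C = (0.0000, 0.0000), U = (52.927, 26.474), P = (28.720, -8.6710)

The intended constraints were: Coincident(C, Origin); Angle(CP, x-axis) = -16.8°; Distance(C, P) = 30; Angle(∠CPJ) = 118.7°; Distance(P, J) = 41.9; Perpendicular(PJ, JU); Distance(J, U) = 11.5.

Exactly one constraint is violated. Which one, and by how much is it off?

Distance(J, U) = 11.5 — off by 3.40.

C = (0.00, 0.00) ✓; CP at -16.80° ✓; |CP| = 30.00 ✓; ∠CPJ = 118.7° ✓; |PJ| = 41.90 ✓; ∠(PJ, JU) = 90.00° ✓; |JU| = 8.100 ✗.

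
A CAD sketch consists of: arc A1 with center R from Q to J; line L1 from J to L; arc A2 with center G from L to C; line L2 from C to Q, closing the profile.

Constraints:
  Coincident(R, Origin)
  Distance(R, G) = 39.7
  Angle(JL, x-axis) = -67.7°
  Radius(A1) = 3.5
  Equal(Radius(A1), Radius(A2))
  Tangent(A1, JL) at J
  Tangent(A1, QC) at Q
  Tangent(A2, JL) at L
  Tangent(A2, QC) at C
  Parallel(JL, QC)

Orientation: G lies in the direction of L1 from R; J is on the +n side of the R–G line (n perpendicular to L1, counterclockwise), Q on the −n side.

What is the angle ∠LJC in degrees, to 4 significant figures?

10.00°

Tangency of A1 to both parallel lines with radius 3.5 puts J and Q at R ± 3.5·n: J = (3.238, 1.328), Q = (-3.238, -1.328). Equal radii place L and C the same way about G: L = G + 3.5·n = (18.30, -35.40), C = G − 3.5·n = (11.83, -38.06). Then cos ∠LJC = JL·JC / (|JL||JC|), giving 10.00°.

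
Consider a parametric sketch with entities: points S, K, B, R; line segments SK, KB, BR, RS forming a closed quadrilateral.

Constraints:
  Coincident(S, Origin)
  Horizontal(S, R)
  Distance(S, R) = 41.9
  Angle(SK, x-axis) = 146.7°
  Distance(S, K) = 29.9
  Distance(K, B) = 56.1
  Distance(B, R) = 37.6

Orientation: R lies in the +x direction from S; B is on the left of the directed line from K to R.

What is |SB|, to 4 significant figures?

44.74

Checks: |KB| = 56.10 ✓; |BR| = 37.60 ✓.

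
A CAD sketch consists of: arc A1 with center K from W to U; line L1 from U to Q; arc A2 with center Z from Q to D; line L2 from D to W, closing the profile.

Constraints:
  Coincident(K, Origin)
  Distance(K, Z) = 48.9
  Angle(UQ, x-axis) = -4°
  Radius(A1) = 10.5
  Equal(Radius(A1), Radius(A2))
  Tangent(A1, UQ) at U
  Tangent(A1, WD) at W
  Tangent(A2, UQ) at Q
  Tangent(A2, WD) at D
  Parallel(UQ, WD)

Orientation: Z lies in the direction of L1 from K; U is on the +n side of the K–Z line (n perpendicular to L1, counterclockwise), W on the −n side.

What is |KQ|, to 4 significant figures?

50.01

The slot axis is L1's direction at -4.0°, so u = (cos -4.0°, sin -4.0°) = (0.9976, -0.06976) and n = (−sin -4.0°, cos -4.0°) = (0.06976, 0.9976). K is at the origin and Z lies 48.9 along u from K, so Z = 48.9·u = (48.78, -3.411). Tangency of A1 to both parallel lines with radius 10.5 puts U and W at K ± 10.5·n: U = (0.7324, 10.47), W = (-0.7324, -10.47). Equal radii place Q and D the same way about Z: Q = Z + 10.5·n = (49.51, 7.063), D = Z − 10.5·n = (48.05, -13.89). Then |KQ| = |Q − K| = 50.01.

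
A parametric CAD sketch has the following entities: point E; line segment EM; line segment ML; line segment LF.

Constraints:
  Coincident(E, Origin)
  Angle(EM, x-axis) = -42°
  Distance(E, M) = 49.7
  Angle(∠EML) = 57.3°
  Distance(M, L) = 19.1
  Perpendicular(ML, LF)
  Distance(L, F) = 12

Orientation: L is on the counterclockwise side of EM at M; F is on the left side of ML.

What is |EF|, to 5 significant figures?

30.814

∠EML = 57.3°, so ML runs at -42.0° + (180° − 57.3°) = 80.700° from the x-axis; with |ML| = 19.1, L = M + 19.1·(cos 80.700°, sin 80.700°) = (40.021, -14.407). ML ⟂ LF; with |LF| = 12.0 on the left of ML, F = L + 12.0·(-0.98686, 0.16160) = (28.179, -12.468). Then |EF| = |F − E| = 30.814.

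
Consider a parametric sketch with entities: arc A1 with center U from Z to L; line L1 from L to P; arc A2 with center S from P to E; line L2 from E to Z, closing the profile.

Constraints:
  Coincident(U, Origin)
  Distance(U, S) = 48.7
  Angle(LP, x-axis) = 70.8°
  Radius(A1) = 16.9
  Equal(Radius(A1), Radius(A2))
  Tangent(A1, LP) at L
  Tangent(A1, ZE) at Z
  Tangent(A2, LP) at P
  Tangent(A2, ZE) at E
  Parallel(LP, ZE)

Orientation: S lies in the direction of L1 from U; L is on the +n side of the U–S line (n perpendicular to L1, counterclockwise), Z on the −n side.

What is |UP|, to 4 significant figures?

51.55

The slot axis is L1's direction at 70.8°, so u = (cos 70.8°, sin 70.8°) = (0.3289, 0.9444) and n = (−sin 70.8°, cos 70.8°) = (-0.9444, 0.3289). U is at the origin and S lies 48.7 along u from U, so S = 48.7·u = (16.02, 45.99). Tangency of A1 to both parallel lines with radius 16.9 puts L and Z at U ± 16.9·n: L = (-15.96, 5.558), Z = (15.96, -5.558). Equal radii place P and E the same way about S: P = S + 16.9·n = (0.05585, 51.55), E = S − 16.9·n = (31.98, 40.43). Then |UP| = |P − U| = 51.55.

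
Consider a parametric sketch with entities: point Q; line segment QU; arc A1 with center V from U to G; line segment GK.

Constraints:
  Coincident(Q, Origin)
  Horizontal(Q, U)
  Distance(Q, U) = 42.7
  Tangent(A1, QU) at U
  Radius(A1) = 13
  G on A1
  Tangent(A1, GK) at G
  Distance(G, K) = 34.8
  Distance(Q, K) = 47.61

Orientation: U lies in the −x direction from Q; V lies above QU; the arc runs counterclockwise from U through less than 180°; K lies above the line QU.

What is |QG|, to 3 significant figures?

31.6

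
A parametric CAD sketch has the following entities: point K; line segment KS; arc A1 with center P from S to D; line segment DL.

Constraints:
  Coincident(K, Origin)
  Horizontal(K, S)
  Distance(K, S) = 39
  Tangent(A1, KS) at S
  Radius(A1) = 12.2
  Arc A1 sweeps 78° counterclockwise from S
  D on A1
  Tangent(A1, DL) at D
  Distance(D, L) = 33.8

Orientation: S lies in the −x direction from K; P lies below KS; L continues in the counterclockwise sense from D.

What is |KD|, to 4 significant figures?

51.84

The tangent condition forces PS to be normal to KS, so P = S + (0, -12.2) = (-39.00, -12.20). On A1, S sits at bearing 90° from P; a 78° counterclockwise sweep puts D at bearing 168°, so D = P + 12.2·(cos 168°, sin 168°) = (-50.93, -9.663). Then |KD| = |D − K| = 51.84.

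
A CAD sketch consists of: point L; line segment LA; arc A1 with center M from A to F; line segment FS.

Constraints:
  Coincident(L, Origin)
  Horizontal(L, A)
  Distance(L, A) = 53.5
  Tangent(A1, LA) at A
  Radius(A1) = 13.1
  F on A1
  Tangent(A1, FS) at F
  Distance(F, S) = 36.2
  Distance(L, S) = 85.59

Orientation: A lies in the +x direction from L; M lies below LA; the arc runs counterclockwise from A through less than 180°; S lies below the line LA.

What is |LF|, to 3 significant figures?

50.1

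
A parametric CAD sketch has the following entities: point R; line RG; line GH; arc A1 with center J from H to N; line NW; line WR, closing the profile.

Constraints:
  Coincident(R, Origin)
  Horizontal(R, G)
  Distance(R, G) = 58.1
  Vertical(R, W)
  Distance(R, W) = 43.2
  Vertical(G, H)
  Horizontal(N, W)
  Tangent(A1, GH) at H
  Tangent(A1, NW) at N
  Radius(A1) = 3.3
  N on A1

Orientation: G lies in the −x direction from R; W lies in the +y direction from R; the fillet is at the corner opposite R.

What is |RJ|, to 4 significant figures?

67.79

R is at the origin; RG is horizontal with |RG| = 58.1 and G on the −x side, so G = (-58.10, 0.000). R and W share the same x with |RW| = 43.2 and W on the +y side, so W = (0.000, 43.20). The virtual corner opposite R is at (-58.10, 43.20). Since A1 is tangent to GH there, JH ⟂ GH and tangency of A1 to NW means the radius JN is perpendicular to NW, with radius 3.3, so the center J sits 3.3 in from both sides at J = (-54.80, 39.90). Then |RJ| = |J − R| = 67.79.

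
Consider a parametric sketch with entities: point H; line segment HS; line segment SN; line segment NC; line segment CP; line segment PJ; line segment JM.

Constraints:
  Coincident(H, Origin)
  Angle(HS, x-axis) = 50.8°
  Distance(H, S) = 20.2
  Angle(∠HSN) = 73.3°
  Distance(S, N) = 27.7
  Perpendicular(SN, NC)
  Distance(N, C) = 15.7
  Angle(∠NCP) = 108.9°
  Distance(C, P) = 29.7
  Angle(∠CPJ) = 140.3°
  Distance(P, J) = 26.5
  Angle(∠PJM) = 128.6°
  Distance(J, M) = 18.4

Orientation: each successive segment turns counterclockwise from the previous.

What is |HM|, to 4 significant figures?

42.18

H is at the origin; HS runs at 50.8° with length 20.2, so S = (12.77, 15.65). ∠HSN = 73.3° gives SN at 157.5° from the x-axis; with |SN| = 27.7, N = (-12.82, 26.25). The perpendicularity gives NC at right angles to SN, so NC runs at -112.5°; with |NC| = 15.7, C = (-18.83, 11.75). ∠NCP = 108.9° gives CP at -41.40° from the x-axis; with |CP| = 29.7, P = (3.446, -7.892). ∠CPJ = 140.3° gives PJ at -1.700° from the x-axis; with |PJ| = 26.5, J = (29.93, -8.678). ∠PJM = 128.6° gives JM at 49.70° from the x-axis; with |JM| = 18.4, M = (41.83, 5.355). Then |HM| = |M − H| = 42.18.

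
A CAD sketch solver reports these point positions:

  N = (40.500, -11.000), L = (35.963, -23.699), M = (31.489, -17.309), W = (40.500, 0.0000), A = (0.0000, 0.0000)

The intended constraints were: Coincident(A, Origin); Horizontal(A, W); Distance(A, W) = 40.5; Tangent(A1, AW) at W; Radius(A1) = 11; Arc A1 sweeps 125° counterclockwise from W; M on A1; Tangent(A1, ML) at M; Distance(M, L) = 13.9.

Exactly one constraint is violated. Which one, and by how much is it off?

Distance(M, L) = 13.9 — off by 6.10.

A = (0.00, 0.00) ✓; A.y = 0.00, W.y = 0.00 ✓; |AW| = 40.50 ✓; ∠(NW, WA) = 90.00° ✓; |NW| = 11.00 ✓; bearing(N→M) − bearing(N→W) = 125.0° ✓; |NM| = 11.00 ✓; ∠(NM, ML) = 90.00° ✓; |ML| = 7.801 ✗.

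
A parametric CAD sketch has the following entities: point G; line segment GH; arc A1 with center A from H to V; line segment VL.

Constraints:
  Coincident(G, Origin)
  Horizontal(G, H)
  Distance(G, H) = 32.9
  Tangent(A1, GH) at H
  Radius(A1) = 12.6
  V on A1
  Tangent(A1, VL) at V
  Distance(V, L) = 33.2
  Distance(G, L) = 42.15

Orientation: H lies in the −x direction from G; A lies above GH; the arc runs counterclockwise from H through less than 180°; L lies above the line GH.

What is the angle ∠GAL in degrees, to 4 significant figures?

73.14°

Checks: |AV| = 12.60 ✓; ∠(AV, VL) = 90.00° ✓; |VL| = 33.20 ✓; |GL| = 42.15 ✓.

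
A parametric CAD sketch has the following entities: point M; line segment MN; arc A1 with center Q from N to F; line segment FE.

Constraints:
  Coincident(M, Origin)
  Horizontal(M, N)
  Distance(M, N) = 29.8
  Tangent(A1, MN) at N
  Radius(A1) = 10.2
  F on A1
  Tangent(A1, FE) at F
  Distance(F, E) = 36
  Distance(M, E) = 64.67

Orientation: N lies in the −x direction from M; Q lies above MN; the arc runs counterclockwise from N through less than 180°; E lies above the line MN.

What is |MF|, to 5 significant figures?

28.757

M is at the origin; MN is horizontal with |MN| = 29.8 and N on the −x side, so N = (-29.800, 0.0000). A1 meets MN tangentially, so QN is at right angles to MN, so Q = N + (0, 10.2) = (-29.800, 10.200). Since QF ⟂ FE (tangency), |QE| = √(10.2² + 36.0²) = 37.417 regardless of where F sits on A1. So E lies on both circle(M, 64.67) and circle(Q, 37.417); the above-MN intersection is E = (-48.802, 42.433). F is the foot of the tangent from E: F = (-22.758, 17.579).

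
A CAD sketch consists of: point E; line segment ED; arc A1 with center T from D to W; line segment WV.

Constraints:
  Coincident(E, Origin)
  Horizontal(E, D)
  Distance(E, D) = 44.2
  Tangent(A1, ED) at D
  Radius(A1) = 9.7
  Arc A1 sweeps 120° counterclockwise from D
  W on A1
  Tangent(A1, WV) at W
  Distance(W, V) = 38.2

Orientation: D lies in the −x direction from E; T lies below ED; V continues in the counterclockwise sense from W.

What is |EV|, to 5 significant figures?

58.233

E is at the origin; ED is horizontal with |ED| = 44.2 and D on the −x side, so D = (-44.200, 0.0000). The tangent condition forces TD to be normal to ED, so T = D + (0, -9.7) = (-44.200, -9.7000). On A1, D sits at bearing 90° from T; a 120° counterclockwise sweep puts W at bearing 210°, so W = T + 9.7·(cos 210°, sin 210°) = (-52.600, -14.550). Since A1 is tangent to WV there, TW ⟂ WV, so WV runs along (−sin 210°, cos 210°); with |WV| = 38.2, V = (-33.500, -47.632). Then |EV| = |V − E| = 58.233.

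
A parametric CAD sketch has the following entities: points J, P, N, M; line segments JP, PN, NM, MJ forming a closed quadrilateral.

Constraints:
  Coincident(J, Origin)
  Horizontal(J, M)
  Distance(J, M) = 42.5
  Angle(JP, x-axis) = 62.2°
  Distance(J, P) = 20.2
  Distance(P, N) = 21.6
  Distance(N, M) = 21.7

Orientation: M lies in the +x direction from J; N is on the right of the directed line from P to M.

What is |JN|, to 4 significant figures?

20.81

Checks: |PN| = 21.60 ✓; |NM| = 21.70 ✓.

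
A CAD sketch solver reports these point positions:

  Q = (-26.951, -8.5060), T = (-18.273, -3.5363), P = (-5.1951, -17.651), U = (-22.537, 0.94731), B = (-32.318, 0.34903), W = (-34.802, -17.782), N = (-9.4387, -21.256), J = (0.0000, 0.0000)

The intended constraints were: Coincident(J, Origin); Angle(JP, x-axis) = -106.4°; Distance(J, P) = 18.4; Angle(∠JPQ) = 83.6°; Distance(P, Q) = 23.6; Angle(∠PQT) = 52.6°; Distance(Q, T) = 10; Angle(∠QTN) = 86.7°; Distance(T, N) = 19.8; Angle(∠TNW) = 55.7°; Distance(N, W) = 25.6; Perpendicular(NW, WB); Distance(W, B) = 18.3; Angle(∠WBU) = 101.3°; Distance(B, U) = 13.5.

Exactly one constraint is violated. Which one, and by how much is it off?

Distance(B, U) = 13.5 — off by 3.70.

J = (0.00, 0.00) ✓; JP at -106.4° ✓; |JP| = 18.40 ✓; ∠JPQ = 83.60° ✓; |PQ| = 23.60 ✓; ∠PQT = 52.60° ✓; |QT| = 10.00 ✓; ∠QTN = 86.70° ✓; |TN| = 19.80 ✓; ∠TNW = 55.70° ✓; |NW| = 25.60 ✓; ∠(NW, WB) = 90.00° ✓; |WB| = 18.30 ✓; ∠WBU = 101.3° ✓; |BU| = 9.799 ✗.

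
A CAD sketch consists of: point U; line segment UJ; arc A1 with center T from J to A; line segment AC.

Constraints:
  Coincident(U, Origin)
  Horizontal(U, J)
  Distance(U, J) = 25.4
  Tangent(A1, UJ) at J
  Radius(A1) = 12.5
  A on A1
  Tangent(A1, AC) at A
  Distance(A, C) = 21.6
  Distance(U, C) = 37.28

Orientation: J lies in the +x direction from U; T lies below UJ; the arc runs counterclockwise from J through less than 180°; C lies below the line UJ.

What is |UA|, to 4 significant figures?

18.35

Checks: U = (0.00, 0.00) ✓; ∠(TJ, JU) = 90.00° ✓; |TJ| = 12.50 ✓; |TA| = 12.50 ✓; ∠(TA, AC) = 90.00° ✓; |AC| = 21.60 ✓; |UC| = 37.28 ✓.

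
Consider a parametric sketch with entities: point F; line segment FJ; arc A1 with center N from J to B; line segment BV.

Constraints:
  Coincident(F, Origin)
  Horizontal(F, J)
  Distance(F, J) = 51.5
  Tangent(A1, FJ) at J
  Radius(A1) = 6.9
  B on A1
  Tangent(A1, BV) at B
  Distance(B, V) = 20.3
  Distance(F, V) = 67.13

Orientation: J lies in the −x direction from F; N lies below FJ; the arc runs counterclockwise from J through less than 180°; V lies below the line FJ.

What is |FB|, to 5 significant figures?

58.547

Checks: |NB| = 6.900 ✓; ∠(NB, BV) = 90.00° ✓; |BV| = 20.30 ✓; |FV| = 67.13 ✓.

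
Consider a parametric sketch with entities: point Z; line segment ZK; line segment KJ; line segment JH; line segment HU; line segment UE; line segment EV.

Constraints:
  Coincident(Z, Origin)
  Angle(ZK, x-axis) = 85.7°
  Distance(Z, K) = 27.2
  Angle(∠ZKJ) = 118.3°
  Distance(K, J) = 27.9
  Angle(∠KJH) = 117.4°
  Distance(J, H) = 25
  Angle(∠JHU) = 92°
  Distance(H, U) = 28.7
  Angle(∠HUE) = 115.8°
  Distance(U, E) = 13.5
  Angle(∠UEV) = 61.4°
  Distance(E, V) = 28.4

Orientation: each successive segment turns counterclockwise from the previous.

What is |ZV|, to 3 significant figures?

42.4

Z is at the origin; ZK runs at 85.7° with length 27.2, so K = (2.04, 27.1). ∠ZKJ = 118.3° gives KJ at 147° from the x-axis; with |KJ| = 27.9, J = (-21.5, 42.2). ∠KJH = 117.4° gives JH at -150° from the x-axis; with |JH| = 25.0, H = (-43.1, 29.7). ∠JHU = 92.0° gives HU at -62.0° from the x-axis; with |HU| = 28.7, U = (-29.6, 4.31). ∠HUE = 115.8° gives UE at 2.20° from the x-axis; with |UE| = 13.5, E = (-16.2, 4.83). ∠UEV = 61.4° gives EV at 121° from the x-axis; with |EV| = 28.4, V = (-30.7, 29.2). Then |ZV| = |V − Z| = 42.4.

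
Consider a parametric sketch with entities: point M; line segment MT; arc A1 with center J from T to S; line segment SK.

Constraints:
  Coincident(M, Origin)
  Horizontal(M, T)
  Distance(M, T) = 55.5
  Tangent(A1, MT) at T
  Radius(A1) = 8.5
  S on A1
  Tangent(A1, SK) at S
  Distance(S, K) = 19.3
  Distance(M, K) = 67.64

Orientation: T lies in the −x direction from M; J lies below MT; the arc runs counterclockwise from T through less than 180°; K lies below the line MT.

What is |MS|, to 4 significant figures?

64.65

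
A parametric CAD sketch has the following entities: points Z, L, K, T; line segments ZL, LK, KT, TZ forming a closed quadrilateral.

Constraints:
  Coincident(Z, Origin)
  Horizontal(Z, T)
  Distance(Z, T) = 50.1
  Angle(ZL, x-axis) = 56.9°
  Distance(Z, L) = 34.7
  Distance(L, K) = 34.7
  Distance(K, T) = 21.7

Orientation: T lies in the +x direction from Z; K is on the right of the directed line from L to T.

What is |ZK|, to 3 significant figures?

29.1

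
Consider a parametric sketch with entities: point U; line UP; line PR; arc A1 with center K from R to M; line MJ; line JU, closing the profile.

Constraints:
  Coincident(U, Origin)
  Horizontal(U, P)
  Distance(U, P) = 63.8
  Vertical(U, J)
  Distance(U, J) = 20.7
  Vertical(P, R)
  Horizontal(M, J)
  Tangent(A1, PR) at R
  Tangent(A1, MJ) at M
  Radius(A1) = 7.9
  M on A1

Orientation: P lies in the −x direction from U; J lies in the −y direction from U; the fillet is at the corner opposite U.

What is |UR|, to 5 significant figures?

65.071

U is at the origin; UP is horizontal with |UP| = 63.8 and P on the −x side, so P = (-63.800, 0.0000). UJ is vertical with |UJ| = 20.7 and J on the −y side, so J = (0.0000, -20.700). The virtual corner opposite U is at (-63.800, -20.700). A1 meets PR tangentially, so KR is at right angles to PR and the tangent condition forces KM to be normal to MJ, with radius 7.9, so the center K sits 7.9 in from both sides at K = (-55.900, -12.800). That places the tangent points at R = (-63.800, -12.800) on PR and M = (-55.900, -20.700) on MJ. Then |UR| = |R − U| = 65.071.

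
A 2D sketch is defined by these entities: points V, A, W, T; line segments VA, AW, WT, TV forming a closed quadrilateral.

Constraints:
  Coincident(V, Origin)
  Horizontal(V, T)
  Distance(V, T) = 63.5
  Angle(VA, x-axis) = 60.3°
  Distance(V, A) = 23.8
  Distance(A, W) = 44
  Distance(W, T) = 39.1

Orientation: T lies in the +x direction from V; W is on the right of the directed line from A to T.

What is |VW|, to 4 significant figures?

35.50

Checks: |AW| = 44.00 ✓; |WT| = 39.10 ✓.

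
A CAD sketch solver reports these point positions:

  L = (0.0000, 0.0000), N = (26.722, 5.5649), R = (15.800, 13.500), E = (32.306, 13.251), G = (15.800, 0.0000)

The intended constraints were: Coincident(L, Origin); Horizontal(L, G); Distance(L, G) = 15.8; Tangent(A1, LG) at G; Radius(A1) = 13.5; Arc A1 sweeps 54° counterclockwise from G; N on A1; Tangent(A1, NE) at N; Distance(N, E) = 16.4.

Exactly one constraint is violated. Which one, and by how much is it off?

Distance(N, E) = 16.4 — off by 6.90.

L = (0.00, 0.00) ✓; L.y = 0.00, G.y = 0.00 ✓; |LG| = 15.80 ✓; ∠(RG, GL) = 90.00° ✓; |RG| = 13.50 ✓; bearing(R→N) − bearing(R→G) = 54.00° ✓; |RN| = 13.50 ✓; ∠(RN, NE) = 90.00° ✓; |NE| = 9.500 ✗.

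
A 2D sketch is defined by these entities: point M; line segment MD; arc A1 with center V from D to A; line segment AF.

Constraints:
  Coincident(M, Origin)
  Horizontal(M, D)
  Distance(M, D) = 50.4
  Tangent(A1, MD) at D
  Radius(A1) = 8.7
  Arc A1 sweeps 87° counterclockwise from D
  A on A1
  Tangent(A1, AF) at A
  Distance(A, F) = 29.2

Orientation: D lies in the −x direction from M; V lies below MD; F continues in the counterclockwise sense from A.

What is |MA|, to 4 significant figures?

59.66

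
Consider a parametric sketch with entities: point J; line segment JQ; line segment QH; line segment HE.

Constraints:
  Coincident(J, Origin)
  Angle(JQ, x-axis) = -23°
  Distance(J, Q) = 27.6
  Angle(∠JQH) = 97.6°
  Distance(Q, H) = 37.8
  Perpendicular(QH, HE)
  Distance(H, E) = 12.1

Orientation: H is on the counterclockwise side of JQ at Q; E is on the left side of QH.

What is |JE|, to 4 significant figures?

44.17

J is at the origin; JQ runs at -23.0° with length 27.6, so Q = 27.6·(cos -23.0°, sin -23.0°) = (25.41, -10.78). ∠JQH = 97.6°, so QH runs at -23.0° + (180° − 97.6°) = 59.40° from the x-axis; with |QH| = 37.8, H = Q + 37.8·(cos 59.40°, sin 59.40°) = (44.65, 21.75). The perpendicularity gives HE at right angles to QH; with |HE| = 12.1 on the left of QH, E = H + 12.1·(-0.8607, 0.5090) = (34.23, 27.91). Then |JE| = |E − J| = 44.17.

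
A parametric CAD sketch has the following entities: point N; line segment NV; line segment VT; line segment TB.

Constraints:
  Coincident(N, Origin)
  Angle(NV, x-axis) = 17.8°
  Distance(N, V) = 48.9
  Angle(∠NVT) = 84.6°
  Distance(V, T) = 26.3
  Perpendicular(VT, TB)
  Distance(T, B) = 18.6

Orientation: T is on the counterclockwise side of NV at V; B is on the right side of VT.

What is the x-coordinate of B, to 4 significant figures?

53.29

∠NVT = 84.6°, so VT runs at 17.8° + (180° − 84.6°) = 113.2° from the x-axis; with |VT| = 26.3, T = V + 26.3·(cos 113.2°, sin 113.2°) = (36.20, 39.12). VT ⟂ TB; with |TB| = 18.6 on the right of VT, B = T + 18.6·(0.9191, 0.3939) = (53.29, 46.45). So B.x = 53.29.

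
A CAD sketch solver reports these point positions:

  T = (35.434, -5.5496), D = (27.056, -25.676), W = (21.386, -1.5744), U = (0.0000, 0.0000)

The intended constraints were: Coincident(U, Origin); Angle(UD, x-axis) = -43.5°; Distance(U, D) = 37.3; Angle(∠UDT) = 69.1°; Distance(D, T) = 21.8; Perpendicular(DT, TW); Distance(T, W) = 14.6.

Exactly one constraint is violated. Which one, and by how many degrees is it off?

Perpendicular(DT, TW) — off by 6.80°.

U = (0.00, 0.00) ✓; UD at -43.50° ✓; |UD| = 37.30 ✓; ∠UDT = 69.10° ✓; |DT| = 21.80 ✓; ∠(DT, TW) = 96.80° ✗; |TW| = 14.60 ✓.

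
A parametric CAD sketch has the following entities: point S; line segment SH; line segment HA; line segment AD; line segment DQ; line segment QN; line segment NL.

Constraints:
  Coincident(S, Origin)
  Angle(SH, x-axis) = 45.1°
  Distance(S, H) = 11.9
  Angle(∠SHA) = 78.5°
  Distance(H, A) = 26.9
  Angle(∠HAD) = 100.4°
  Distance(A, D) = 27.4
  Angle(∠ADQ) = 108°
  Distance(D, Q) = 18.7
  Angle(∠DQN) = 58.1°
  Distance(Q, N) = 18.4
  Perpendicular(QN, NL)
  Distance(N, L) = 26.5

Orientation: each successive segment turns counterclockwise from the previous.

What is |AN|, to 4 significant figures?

20.33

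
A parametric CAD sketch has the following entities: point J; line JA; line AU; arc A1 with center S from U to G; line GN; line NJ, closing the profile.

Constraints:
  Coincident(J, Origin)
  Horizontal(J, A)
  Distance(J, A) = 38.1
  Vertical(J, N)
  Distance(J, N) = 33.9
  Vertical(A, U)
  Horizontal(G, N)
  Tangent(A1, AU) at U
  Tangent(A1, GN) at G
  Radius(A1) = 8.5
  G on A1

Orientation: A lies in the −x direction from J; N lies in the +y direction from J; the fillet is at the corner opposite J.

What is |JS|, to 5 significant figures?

39.004

J is at the origin; JA is horizontal with |JA| = 38.1 and A on the −x side, so A = (-38.100, 0.0000). JN is vertical with |JN| = 33.9 and N on the +y side, so N = (0.0000, 33.900). The virtual corner opposite J is at (-38.100, 33.900). A1 meets AU tangentially, so SU is at right angles to AU and tangency of A1 to GN means the radius SG is perpendicular to GN, with radius 8.5, so the center S sits 8.5 in from both sides at S = (-29.600, 25.400). Then |JS| = |S − J| = 39.004.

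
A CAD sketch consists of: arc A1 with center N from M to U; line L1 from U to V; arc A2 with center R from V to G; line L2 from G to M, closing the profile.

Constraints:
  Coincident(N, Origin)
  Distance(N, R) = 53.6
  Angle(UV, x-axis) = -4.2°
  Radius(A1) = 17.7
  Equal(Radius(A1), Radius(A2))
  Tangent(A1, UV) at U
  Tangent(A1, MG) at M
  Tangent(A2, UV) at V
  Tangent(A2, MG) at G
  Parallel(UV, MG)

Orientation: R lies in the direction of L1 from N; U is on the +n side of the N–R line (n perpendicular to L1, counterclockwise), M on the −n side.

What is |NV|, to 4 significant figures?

56.45

The slot axis is L1's direction at -4.2°, so u = (cos -4.2°, sin -4.2°) = (0.9973, -0.07324) and n = (−sin -4.2°, cos -4.2°) = (0.07324, 0.9973). N is at the origin and R lies 53.6 along u from N, so R = 53.6·u = (53.46, -3.926). Tangency of A1 to both parallel lines with radius 17.7 puts U and M at N ± 17.7·n: U = (1.296, 17.65), M = (-1.296, -17.65). Equal radii place V and G the same way about R: V = R + 17.7·n = (54.75, 13.73), G = R − 17.7·n = (52.16, -21.58). Then |NV| = |V − N| = 56.45.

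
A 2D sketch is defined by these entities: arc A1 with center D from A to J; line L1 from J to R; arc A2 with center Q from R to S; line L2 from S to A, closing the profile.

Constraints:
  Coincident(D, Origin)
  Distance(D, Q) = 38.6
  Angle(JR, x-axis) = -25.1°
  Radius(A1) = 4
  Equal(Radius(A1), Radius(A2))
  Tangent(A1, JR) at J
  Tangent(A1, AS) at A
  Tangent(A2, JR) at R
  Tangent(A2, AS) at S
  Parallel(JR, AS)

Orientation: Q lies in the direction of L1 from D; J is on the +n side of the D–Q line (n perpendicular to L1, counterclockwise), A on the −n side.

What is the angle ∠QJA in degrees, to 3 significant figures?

84.1°

D is at the origin and Q lies 38.6 along u from D, so Q = 38.6·u = (35.0, -16.4). Tangency of A1 to both parallel lines with radius 4.0 puts J and A at D ± 4.0·n: J = (1.70, 3.62), A = (-1.70, -3.62). Then cos ∠QJA = JQ·JA / (|JQ||JA|), giving 84.1°.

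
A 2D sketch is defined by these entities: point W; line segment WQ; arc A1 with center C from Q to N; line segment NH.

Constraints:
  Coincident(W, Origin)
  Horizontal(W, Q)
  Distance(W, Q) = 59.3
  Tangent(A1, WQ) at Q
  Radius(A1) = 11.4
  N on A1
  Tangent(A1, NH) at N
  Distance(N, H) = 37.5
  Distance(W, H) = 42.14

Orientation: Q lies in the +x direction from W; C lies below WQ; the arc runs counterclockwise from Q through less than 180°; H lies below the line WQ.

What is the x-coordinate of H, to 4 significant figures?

26.46

W is at the origin; W and Q share the same y with |WQ| = 59.3 and Q on the +x side, so Q = (59.30, 0.000). Since A1 is tangent to WQ there, CQ ⟂ WQ, so C = Q + (0, -11.4) = (59.30, -11.40). Since CN ⟂ NH (tangency), |CH| = √(11.4² + 37.5²) = 39.19 regardless of where N sits on A1. So H lies on both circle(W, 42.14) and circle(C, 39.19); the below-WQ intersection is H = (26.46, -32.80). N is the foot of the tangent from H: N = (50.57, -4.072).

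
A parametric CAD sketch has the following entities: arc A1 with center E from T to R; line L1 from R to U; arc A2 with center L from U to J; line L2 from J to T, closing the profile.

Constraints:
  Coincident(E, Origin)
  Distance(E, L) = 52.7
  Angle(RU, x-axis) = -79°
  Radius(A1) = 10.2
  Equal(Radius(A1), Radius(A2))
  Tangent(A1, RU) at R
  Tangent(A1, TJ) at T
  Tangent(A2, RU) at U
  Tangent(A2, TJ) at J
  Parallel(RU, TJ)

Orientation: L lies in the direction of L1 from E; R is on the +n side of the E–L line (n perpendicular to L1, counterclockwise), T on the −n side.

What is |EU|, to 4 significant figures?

53.68

Tangency of A1 to both parallel lines with radius 10.2 puts R and T at E ± 10.2·n: R = (10.01, 1.946), T = (-10.01, -1.946). Equal radii place U and J the same way about L: U = L + 10.2·n = (20.07, -49.79), J = L − 10.2·n = (0.04304, -53.68). Then |EU| = |U − E| = 53.68.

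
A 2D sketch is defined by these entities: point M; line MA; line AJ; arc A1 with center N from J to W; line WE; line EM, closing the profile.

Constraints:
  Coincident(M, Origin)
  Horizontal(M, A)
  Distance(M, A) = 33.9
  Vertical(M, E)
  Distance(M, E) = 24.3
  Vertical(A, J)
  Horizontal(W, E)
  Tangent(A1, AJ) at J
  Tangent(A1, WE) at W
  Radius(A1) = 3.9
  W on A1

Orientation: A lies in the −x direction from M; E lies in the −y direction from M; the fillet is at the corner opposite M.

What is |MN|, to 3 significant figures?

36.3

M is at the origin; MA is horizontal with |MA| = 33.9 and A on the −x side, so A = (-33.9, 0.00). M and E share the same x with |ME| = 24.3 and E on the −y side, so E = (0.00, -24.3). The virtual corner opposite M is at (-33.9, -24.3). The tangent condition forces NJ to be normal to AJ and A1 meets WE tangentially, so NW is at right angles to WE, with radius 3.9, so the center N sits 3.9 in from both sides at N = (-30.0, -20.4). Then |MN| = |N − M| = 36.3.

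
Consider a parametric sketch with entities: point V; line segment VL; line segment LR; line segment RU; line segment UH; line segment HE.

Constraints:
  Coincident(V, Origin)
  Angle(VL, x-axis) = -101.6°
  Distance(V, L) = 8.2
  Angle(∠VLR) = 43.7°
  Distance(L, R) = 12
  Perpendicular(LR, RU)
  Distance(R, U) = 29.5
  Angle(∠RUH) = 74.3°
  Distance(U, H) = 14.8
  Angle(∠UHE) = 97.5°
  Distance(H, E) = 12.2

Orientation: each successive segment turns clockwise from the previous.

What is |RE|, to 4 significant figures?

18.34

V is at the origin; VL runs at -101.6° with length 8.2, so L = (-1.649, -8.033). ∠VLR = 43.7° gives LR at 122.1° from the x-axis; with |LR| = 12.0, R = (-8.026, 2.133). The perpendicularity gives RU at right angles to LR, so RU runs at 32.10°; with |RU| = 29.5, U = (16.96, 17.81). ∠RUH = 74.3° gives UH at -73.60° from the x-axis; with |UH| = 14.8, H = (21.14, 3.611). ∠UHE = 97.5° gives HE at -156.1° from the x-axis; with |HE| = 12.2, E = (9.989, -1.331). Then |RE| = |E − R| = 18.34.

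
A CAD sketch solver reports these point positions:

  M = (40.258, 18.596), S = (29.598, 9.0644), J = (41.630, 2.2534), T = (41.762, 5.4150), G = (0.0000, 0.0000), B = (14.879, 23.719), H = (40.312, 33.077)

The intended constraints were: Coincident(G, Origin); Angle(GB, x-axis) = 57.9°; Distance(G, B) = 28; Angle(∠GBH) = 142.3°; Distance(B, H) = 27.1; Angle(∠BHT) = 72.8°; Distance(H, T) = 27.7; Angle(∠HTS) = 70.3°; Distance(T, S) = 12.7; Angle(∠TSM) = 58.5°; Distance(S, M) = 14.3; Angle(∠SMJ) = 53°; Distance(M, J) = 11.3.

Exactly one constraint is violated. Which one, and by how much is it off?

Distance(M, J) = 11.3 — off by 5.10.

G = (0.00, 0.00) ✓; GB at 57.90° ✓; |GB| = 28.00 ✓; ∠GBH = 142.3° ✓; |BH| = 27.10 ✓; ∠BHT = 72.80° ✓; |HT| = 27.70 ✓; ∠HTS = 70.30° ✓; |TS| = 12.70 ✓; ∠TSM = 58.50° ✓; |SM| = 14.30 ✓; ∠SMJ = 53.00° ✓; |MJ| = 16.40 ✗.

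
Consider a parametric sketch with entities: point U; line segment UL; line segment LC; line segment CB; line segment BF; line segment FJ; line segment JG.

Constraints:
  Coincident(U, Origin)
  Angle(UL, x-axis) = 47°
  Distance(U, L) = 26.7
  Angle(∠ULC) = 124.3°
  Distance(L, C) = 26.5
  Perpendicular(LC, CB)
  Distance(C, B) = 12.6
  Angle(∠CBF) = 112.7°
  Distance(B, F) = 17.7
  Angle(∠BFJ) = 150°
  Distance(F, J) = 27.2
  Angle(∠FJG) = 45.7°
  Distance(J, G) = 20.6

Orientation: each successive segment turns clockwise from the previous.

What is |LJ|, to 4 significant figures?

23.19

∠CBF = 112.7° gives BF at -166.0° from the x-axis; with |BF| = 17.7, F = (25.32, -1.218). ∠BFJ = 150.0° gives FJ at 164.0° from the x-axis; with |FJ| = 27.2, J = (-0.8220, 6.279). Then |LJ| = |J − L| = 23.19.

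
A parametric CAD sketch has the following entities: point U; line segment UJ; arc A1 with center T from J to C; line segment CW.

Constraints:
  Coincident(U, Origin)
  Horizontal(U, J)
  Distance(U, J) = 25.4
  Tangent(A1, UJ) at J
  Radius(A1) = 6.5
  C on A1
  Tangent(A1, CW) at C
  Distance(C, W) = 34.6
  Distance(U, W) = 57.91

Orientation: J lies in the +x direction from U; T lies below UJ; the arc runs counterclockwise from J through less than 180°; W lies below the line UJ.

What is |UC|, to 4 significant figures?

23.78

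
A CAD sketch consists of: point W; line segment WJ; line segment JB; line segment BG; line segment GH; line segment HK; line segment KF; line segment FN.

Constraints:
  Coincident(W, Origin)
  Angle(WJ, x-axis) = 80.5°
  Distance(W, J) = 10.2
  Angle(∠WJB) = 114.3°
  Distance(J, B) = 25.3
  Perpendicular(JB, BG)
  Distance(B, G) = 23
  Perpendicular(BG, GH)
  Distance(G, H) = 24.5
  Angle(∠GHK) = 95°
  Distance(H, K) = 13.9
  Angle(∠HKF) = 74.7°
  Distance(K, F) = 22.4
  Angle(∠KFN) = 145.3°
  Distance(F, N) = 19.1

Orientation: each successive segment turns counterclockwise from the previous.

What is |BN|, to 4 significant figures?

28.42

∠HKF = 74.7° gives KF at 156.5° from the x-axis; with |KF| = 22.4, F = (-23.61, 11.16). ∠KFN = 145.3° gives FN at -168.8° from the x-axis; with |FN| = 19.1, N = (-42.34, 7.447). Then |BN| = |N − B| = 28.42.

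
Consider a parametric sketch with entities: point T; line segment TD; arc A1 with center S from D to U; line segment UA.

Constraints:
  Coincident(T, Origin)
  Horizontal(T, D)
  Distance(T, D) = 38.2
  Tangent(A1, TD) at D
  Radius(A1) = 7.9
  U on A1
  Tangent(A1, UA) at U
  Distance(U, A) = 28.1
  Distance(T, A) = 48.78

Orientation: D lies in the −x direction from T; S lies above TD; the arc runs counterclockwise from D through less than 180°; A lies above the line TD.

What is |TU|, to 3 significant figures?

31.5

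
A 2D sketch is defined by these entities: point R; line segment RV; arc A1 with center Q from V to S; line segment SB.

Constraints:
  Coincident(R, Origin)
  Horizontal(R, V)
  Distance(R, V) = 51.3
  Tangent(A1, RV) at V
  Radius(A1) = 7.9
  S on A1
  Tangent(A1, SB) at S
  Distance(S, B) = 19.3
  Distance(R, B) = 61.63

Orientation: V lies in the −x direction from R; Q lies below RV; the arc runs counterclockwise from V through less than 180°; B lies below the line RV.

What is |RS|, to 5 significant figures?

59.786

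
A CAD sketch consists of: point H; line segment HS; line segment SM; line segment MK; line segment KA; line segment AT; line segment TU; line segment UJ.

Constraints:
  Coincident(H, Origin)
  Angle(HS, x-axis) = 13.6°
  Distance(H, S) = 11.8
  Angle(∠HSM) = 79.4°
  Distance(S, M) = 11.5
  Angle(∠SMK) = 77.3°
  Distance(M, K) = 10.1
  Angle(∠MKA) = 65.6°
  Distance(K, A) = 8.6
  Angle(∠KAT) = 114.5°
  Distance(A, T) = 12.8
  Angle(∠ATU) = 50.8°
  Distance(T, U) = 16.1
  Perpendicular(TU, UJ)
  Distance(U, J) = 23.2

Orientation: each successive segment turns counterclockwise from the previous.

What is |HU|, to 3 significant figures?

14.7

H is at the origin; HS runs at 13.6° with length 11.8, so S = (11.5, 2.77). ∠HSM = 79.4° gives SM at 114° from the x-axis; with |SM| = 11.5, M = (6.76, 13.3). ∠SMK = 77.3° gives MK at -143° from the x-axis; with |MK| = 10.1, K = (-1.32, 7.20). ∠MKA = 65.6° gives KA at -28.7° from the x-axis; with |KA| = 8.6, A = (6.22, 3.07). ∠KAT = 114.5° gives AT at 36.8° from the x-axis; with |AT| = 12.8, T = (16.5, 10.7). ∠ATU = 50.8° gives TU at 166° from the x-axis; with |TU| = 16.1, U = (0.849, 14.6). Then |HU| = |U − H| = 14.7.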